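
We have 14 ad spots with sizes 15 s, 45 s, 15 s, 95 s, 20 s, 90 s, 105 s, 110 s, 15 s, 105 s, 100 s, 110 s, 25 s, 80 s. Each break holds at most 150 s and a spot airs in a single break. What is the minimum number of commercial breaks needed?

8

Total = 110 + 110 + 105 + 105 + 100 + 95 + 90 + 80 + 45 + 25 + 20 + 15 + 15 + 15 = 930 s.
Lower bound: ⌈930/150⌉ = 7 commercial breaks.
Also, 8 ad spots each exceed 75 s, and no two of those can share a break, so at least 8 commercial breaks are needed.
A packing using 8 commercial breaks:
  break 1: 110 + 25 + 15 = 150
  break 2: 110 + 20 + 15 = 145
  break 3: 105 + 45 = 150
  break 4: 105 + 15 = 120
  break 5: 100 = 100
  break 6: 95 = 95
  break 7: 90 = 90
  break 8: 80 = 80
This matches the lower bound, so 8 is optimal.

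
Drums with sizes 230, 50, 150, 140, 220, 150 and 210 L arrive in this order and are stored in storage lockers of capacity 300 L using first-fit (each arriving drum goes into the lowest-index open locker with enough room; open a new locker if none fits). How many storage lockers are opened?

5

  230 → locker 1 (new)  [load 230/300]
  50 → locker 1  [load 280/300]
  150 → locker 2 (new)  [load 150/300]
  140 → locker 2  [load 290/300]
  220 → locker 3 (new)  [load 220/300]
  150 → locker 4 (new)  [load 150/300]
  210 → locker 5 (new)  [load 210/300]
5 storage lockers opened.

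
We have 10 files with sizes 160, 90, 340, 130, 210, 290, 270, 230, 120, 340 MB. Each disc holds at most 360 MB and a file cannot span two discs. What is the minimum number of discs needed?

Total = 340 + 340 + 290 + 270 + 230 + 210 + 160 + 130 + 120 + 90 = 2180 MB.
Lower bound: ⌈2180/360⌉ = 7 discs.
A packing using 7 discs:
  disc 1: 340 = 340
  disc 2: 340 = 340
  disc 3: 290 = 290
  disc 4: 270 + 90 = 360
  disc 5: 230 + 130 = 360
  disc 6: 210 + 120 = 330
  disc 7: 160 = 160
This matches the lower bound, so 7 is optimal.

7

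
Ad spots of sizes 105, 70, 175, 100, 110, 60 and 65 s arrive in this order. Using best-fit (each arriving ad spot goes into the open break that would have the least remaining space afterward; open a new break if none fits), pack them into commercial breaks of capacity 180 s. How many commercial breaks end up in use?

  105 → break 1 (new)  [load 105/180]
  70 → break 1  [load 175/180]
  175 → break 2 (new)  [load 175/180]
  100 → break 3 (new)  [load 100/180]
  110 → break 4 (new)  [load 110/180]
  60 → break 4  [load 170/180]
  65 → break 3  [load 165/180]
4 commercial breaks opened.

4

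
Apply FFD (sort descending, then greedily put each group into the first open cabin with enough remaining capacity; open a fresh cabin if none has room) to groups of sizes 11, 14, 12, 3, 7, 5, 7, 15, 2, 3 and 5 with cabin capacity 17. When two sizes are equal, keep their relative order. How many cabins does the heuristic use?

Sorted descending: 15, 14, 12, 11, 7, 7, 5, 5, 3, 3, 2.
  15 → cabin 1 (new)  [load 15/17]
  14 → cabin 2 (new)  [load 14/17]
  12 → cabin 3 (new)  [load 12/17]
  11 → cabin 4 (new)  [load 11/17]
  7 → cabin 5 (new)  [load 7/17]
  7 → cabin 5  [load 14/17]
  5 → cabin 3  [load 17/17]
  5 → cabin 4  [load 16/17]
  3 → cabin 2  [load 17/17]
  3 → cabin 5  [load 17/17]
  2 → cabin 1  [load 17/17]
5 cabins opened.

5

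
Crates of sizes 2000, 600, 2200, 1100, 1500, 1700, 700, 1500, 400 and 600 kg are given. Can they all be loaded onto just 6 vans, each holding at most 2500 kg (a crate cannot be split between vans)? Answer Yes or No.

A valid assignment using 6 vans:
  van 1: 2200 = 2200
  van 2: 2000 + 400 = 2400
  van 3: 1700 + 700 = 2400
  van 4: 1500 + 600 = 2100
  van 5: 1500 + 600 = 2100
  van 6: 1100 = 1100
Every load is within 2500 kg, so 6 vans suffice.

Yes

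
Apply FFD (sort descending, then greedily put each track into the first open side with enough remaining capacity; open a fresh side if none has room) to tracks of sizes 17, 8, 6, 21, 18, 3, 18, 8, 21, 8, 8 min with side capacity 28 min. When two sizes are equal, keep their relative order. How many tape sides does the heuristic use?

Sorted descending: 21, 21, 18, 18, 17, 8, 8, 8, 8, 6, 3.
  21 → side 1 (new)  [load 21/28]
  21 → side 2 (new)  [load 21/28]
  18 → side 3 (new)  [load 18/28]
  18 → side 4 (new)  [load 18/28]
  17 → side 5 (new)  [load 17/28]
  8 → side 3  [load 26/28]
  8 → side 4  [load 26/28]
  8 → side 5  [load 25/28]
  8 → side 6 (new)  [load 8/28]
  6 → side 1  [load 27/28]
  3 → side 2  [load 24/28]
6 tape sides opened.

6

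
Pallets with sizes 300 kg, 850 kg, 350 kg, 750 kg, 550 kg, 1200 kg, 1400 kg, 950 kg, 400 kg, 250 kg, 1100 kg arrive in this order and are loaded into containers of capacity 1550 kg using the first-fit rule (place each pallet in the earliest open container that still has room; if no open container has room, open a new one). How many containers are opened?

  300 → container 1 (new)  [load 300/1550]
  850 → container 1  [load 1150/1550]
  350 → container 1  [load 1500/1550]
  750 → container 2 (new)  [load 750/1550]
  550 → container 2  [load 1300/1550]
  1200 → container 3 (new)  [load 1200/1550]
  1400 → container 4 (new)  [load 1400/1550]
  950 → container 5 (new)  [load 950/1550]
  400 → container 5  [load 1350/1550]
  250 → container 2  [load 1550/1550]
  1100 → container 6 (new)  [load 1100/1550]
6 containers opened.

6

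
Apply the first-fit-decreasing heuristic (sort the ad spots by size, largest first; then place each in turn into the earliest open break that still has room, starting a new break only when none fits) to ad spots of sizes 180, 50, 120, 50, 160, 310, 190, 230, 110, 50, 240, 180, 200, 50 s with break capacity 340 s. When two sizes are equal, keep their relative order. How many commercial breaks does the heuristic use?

Sorted descending: 310, 240, 230, 200, 190, 180, 180, 160, 120, 110, 50, 50, 50, 50.
  310 → break 1 (new)  [load 310/340]
  240 → break 2 (new)  [load 240/340]
  230 → break 3 (new)  [load 230/340]
  200 → break 4 (new)  [load 200/340]
  190 → break 5 (new)  [load 190/340]
  180 → break 6 (new)  [load 180/340]
  180 → break 7 (new)  [load 180/340]
  160 → break 6  [load 340/340]
  120 → break 4  [load 320/340]
  110 → break 3  [load 340/340]
  50 → break 2  [load 290/340]
  50 → break 2  [load 340/340]
  50 → break 5  [load 240/340]
  50 → break 5  [load 290/340]
7 commercial breaks opened.

7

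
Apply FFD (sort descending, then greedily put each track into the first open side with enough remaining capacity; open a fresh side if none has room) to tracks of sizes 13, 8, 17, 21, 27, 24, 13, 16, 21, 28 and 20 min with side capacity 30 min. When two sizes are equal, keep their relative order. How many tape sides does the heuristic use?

Sorted descending: 28, 27, 24, 21, 21, 20, 17, 16, 13, 13, 8.
  28 → side 1 (new)  [load 28/30]
  27 → side 2 (new)  [load 27/30]
  24 → side 3 (new)  [load 24/30]
  21 → side 4 (new)  [load 21/30]
  21 → side 5 (new)  [load 21/30]
  20 → side 6 (new)  [load 20/30]
  17 → side 7 (new)  [load 17/30]
  16 → side 8 (new)  [load 16/30]
  13 → side 7  [load 30/30]
  13 → side 8  [load 29/30]
  8 → side 4  [load 29/30]
8 tape sides opened.

8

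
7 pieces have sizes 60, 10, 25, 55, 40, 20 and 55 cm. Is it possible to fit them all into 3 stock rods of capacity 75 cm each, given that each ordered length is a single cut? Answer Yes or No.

No

Total = 265 cm; ⌈265/75⌉ = 4.
At least 4 stock rods are required, but only 3 are allowed.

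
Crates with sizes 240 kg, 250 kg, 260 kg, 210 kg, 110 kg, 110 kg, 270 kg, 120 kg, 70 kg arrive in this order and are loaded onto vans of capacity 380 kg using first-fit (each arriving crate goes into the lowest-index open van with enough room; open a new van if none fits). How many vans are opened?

5

  240 → van 1 (new)  [load 240/380]
  250 → van 2 (new)  [load 250/380]
  260 → van 3 (new)  [load 260/380]
  210 → van 4 (new)  [load 210/380]
  110 → van 1  [load 350/380]
  110 → van 2  [load 360/380]
  270 → van 5 (new)  [load 270/380]
  120 → van 3  [load 380/380]
  70 → van 4  [load 280/380]
5 vans opened.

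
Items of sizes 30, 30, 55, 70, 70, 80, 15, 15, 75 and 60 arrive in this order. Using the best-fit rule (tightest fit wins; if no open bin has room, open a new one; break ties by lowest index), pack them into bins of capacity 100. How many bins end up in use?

  30 → bin 1 (new)  [load 30/100]
  30 → bin 1  [load 60/100]
  55 → bin 2 (new)  [load 55/100]
  70 → bin 3 (new)  [load 70/100]
  70 → bin 4 (new)  [load 70/100]
  80 → bin 5 (new)  [load 80/100]
  15 → bin 5  [load 95/100]
  15 → bin 3  [load 85/100]
  75 → bin 6 (new)  [load 75/100]
  60 → bin 7 (new)  [load 60/100]
7 bins opened.

7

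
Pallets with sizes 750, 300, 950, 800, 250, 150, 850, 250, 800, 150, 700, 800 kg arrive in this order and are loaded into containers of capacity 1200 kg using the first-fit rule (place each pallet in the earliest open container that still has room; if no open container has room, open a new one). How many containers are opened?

7

  750 → container 1 (new)  [load 750/1200]
  300 → container 1  [load 1050/1200]
  950 → container 2 (new)  [load 950/1200]
  800 → container 3 (new)  [load 800/1200]
  250 → container 2  [load 1200/1200]
  150 → container 1  [load 1200/1200]
  850 → container 4 (new)  [load 850/1200]
  250 → container 3  [load 1050/1200]
  800 → container 5 (new)  [load 800/1200]
  150 → container 3  [load 1200/1200]
  700 → container 6 (new)  [load 700/1200]
  800 → container 7 (new)  [load 800/1200]
7 containers opened.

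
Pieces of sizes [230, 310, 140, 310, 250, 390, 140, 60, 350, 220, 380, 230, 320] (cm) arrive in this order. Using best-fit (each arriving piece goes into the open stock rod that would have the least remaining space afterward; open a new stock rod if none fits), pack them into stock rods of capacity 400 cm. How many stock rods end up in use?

10

  230 → stock rod 1 (new)  [load 230/400]
  310 → stock rod 2 (new)  [load 310/400]
  140 → stock rod 1  [load 370/400]
  310 → stock rod 3 (new)  [load 310/400]
  250 → stock rod 4 (new)  [load 250/400]
  390 → stock rod 5 (new)  [load 390/400]
  140 → stock rod 4  [load 390/400]
  60 → stock rod 2  [load 370/400]
  350 → stock rod 6 (new)  [load 350/400]
  220 → stock rod 7 (new)  [load 220/400]
  380 → stock rod 8 (new)  [load 380/400]
  230 → stock rod 9 (new)  [load 230/400]
  320 → stock rod 10 (new)  [load 320/400]
10 stock rods opened.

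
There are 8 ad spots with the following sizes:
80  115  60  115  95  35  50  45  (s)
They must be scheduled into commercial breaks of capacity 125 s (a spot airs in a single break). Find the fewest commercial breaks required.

Total = 115 + 115 + 95 + 80 + 60 + 50 + 45 + 35 = 595 s.
Lower bound: ⌈595/125⌉ = 5 commercial breaks.
A packing using 6 commercial breaks:
  break 1: 115 = 115
  break 2: 115 = 115
  break 3: 95 = 95
  break 4: 80 + 45 = 125
  break 5: 60 + 50 = 110
  break 6: 35 = 35
No arrangement into 5 commercial breaks stays within capacity, so 6 is optimal.

6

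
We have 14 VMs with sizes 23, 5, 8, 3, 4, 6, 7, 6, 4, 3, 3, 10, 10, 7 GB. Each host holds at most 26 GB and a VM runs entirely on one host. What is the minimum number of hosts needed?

Total = 23 + 10 + 10 + 8 + 7 + 7 + 6 + 6 + 5 + 4 + 4 + 3 + 3 + 3 = 99 GB.
Lower bound: ⌈99/26⌉ = 4 hosts.
A packing using 4 hosts:
  host 1: 23 + 3 = 26
  host 2: 10 + 10 + 6 = 26
  host 3: 8 + 7 + 7 + 4 = 26
  host 4: 6 + 5 + 4 + 3 + 3 = 21
This matches the lower bound, so 4 is optimal.

4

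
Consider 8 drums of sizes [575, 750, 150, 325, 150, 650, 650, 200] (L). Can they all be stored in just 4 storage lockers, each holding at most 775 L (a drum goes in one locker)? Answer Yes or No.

Total = 3450 L; ⌈3450/775⌉ = 5.
At least 5 storage lockers are required, but only 4 are allowed.

No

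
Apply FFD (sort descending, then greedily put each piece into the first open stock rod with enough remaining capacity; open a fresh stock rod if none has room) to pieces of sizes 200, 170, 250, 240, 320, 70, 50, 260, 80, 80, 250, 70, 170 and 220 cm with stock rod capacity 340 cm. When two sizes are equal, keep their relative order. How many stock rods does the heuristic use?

8

Sorted descending: 320, 260, 250, 250, 240, 220, 200, 170, 170, 80, 80, 70, 70, 50.
  320 → stock rod 1 (new)  [load 320/340]
  260 → stock rod 2 (new)  [load 260/340]
  250 → stock rod 3 (new)  [load 250/340]
  250 → stock rod 4 (new)  [load 250/340]
  240 → stock rod 5 (new)  [load 240/340]
  220 → stock rod 6 (new)  [load 220/340]
  200 → stock rod 7 (new)  [load 200/340]
  170 → stock rod 8 (new)  [load 170/340]
  170 → stock rod 8  [load 340/340]
  80 → stock rod 2  [load 340/340]
  80 → stock rod 3  [load 330/340]
  70 → stock rod 4  [load 320/340]
  70 → stock rod 5  [load 310/340]
  50 → stock rod 6  [load 270/340]
8 stock rods opened.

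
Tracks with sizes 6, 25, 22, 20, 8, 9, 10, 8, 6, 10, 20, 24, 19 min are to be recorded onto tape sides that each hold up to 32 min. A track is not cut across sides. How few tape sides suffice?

7

Total = 25 + 24 + 22 + 20 + 20 + 19 + 10 + 10 + 9 + 8 + 8 + 6 + 6 = 187 min.
Lower bound: ⌈187/32⌉ = 6 tape sides.
A packing using 7 tape sides:
  side 1: 25 + 6 = 31
  side 2: 24 + 8 = 32
  side 3: 22 + 10 = 32
  side 4: 20 + 10 = 30
  side 5: 20 + 9 = 29
  side 6: 19 + 8 = 27
  side 7: 6 = 6
No arrangement into 6 tape sides stays within capacity, so 7 is optimal.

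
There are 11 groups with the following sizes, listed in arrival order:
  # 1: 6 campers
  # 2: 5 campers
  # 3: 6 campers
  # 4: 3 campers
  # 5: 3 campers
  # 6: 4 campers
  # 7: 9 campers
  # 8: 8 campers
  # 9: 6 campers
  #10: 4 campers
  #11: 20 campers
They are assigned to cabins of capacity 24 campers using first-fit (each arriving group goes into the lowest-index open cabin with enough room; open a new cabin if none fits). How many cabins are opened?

4

  6 → cabin 1 (new)  [load 6/24]
  5 → cabin 1  [load 11/24]
  6 → cabin 1  [load 17/24]
  3 → cabin 1  [load 20/24]
  3 → cabin 1  [load 23/24]
  4 → cabin 2 (new)  [load 4/24]
  9 → cabin 2  [load 13/24]
  8 → cabin 2  [load 21/24]
  6 → cabin 3 (new)  [load 6/24]
  4 → cabin 3  [load 10/24]
  20 → cabin 4 (new)  [load 20/24]
4 cabins opened.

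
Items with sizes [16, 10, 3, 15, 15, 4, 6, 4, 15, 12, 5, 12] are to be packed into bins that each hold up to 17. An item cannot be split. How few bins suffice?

Total = 16 + 15 + 15 + 15 + 12 + 12 + 10 + 6 + 5 + 4 + 4 + 3 = 117.
Lower bound: ⌈117/17⌉ = 7 bins.
A packing using 8 bins:
  bin 1: 16 = 16
  bin 2: 15 = 15
  bin 3: 15 = 15
  bin 4: 15 = 15
  bin 5: 12 + 5 = 17
  bin 6: 12 + 4 = 16
  bin 7: 10 + 6 = 16
  bin 8: 4 + 3 = 7
No arrangement into 7 bins stays within capacity, so 8 is optimal.

8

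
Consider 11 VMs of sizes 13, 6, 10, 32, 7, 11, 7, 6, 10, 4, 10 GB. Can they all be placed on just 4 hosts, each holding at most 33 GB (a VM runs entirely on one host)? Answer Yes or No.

Yes

A valid assignment using 4 hosts:
  host 1: 32 = 32
  host 2: 13 + 11 + 7 = 31
  host 3: 10 + 10 + 10 = 30
  host 4: 7 + 6 + 6 + 4 = 23
Every load is within 33 GB, so 4 hosts suffice.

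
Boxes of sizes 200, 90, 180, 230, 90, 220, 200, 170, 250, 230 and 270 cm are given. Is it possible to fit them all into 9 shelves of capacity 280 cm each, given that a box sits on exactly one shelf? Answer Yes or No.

A valid assignment using 9 shelves:
  shelf 1: 270 = 270
  shelf 2: 250 = 250
  shelf 3: 230 = 230
  shelf 4: 230 = 230
  shelf 5: 220 = 220
  shelf 6: 200 = 200
  shelf 7: 200 = 200
  shelf 8: 180 + 90 = 270
  shelf 9: 170 + 90 = 260
Every load is within 280 cm, so 9 shelves suffice.

Yes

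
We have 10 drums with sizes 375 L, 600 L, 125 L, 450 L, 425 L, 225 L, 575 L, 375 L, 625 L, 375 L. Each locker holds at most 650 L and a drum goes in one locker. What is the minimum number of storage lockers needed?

Total = 625 + 600 + 575 + 450 + 425 + 375 + 375 + 375 + 225 + 125 = 4150 L.
Lower bound: ⌈4150/650⌉ = 7 storage lockers.
Also, 8 drums each exceed 325 L, and no two of those can share a locker, so at least 8 storage lockers are needed.
A packing using 8 storage lockers:
  locker 1: 625 = 625
  locker 2: 600 = 600
  locker 3: 575 = 575
  locker 4: 450 + 125 = 575
  locker 5: 425 + 225 = 650
  locker 6: 375 = 375
  locker 7: 375 = 375
  locker 8: 375 = 375
This matches the lower bound, so 8 is optimal.

8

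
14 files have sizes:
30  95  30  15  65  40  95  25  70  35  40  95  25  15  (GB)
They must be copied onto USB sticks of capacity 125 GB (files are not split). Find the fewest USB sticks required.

Total = 95 + 95 + 95 + 70 + 65 + 40 + 40 + 35 + 30 + 30 + 25 + 25 + 15 + 15 = 675 GB.
Lower bound: ⌈675/125⌉ = 6 USB sticks.
A packing using 6 USB sticks:
  USB stick 1: 95 + 30 = 125
  USB stick 2: 95 + 30 = 125
  USB stick 3: 95 + 25 = 120
  USB stick 4: 70 + 40 + 15 = 125
  USB stick 5: 65 + 40 + 15 = 120
  USB stick 6: 35 + 25 = 60
This matches the lower bound, so 6 is optimal.

6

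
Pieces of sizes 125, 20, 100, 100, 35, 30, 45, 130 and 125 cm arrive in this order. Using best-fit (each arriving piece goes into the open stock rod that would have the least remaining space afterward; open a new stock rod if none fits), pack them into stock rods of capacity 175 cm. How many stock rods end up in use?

5

  125 → stock rod 1 (new)  [load 125/175]
  20 → stock rod 1  [load 145/175]
  100 → stock rod 2 (new)  [load 100/175]
  100 → stock rod 3 (new)  [load 100/175]
  35 → stock rod 2  [load 135/175]
  30 → stock rod 1  [load 175/175]
  45 → stock rod 3  [load 145/175]
  130 → stock rod 4 (new)  [load 130/175]
  125 → stock rod 5 (new)  [load 125/175]
5 stock rods opened.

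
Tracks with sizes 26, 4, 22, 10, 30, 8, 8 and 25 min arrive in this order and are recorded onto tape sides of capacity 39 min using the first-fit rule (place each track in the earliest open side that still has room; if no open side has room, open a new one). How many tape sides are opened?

  26 → side 1 (new)  [load 26/39]
  4 → side 1  [load 30/39]
  22 → side 2 (new)  [load 22/39]
  10 → side 2  [load 32/39]
  30 → side 3 (new)  [load 30/39]
  8 → side 1  [load 38/39]
  8 → side 3  [load 38/39]
  25 → side 4 (new)  [load 25/39]
4 tape sides opened.

4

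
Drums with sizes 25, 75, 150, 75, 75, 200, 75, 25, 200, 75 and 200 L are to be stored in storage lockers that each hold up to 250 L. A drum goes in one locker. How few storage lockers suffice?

Total = 200 + 200 + 200 + 150 + 75 + 75 + 75 + 75 + 75 + 25 + 25 = 1175 L.
Lower bound: ⌈1175/250⌉ = 5 storage lockers.
A packing using 6 storage lockers:
  locker 1: 200 + 25 + 25 = 250
  locker 2: 200 = 200
  locker 3: 200 = 200
  locker 4: 150 + 75 = 225
  locker 5: 75 + 75 + 75 = 225
  locker 6: 75 = 75
No arrangement into 5 storage lockers stays within capacity, so 6 is optimal.

6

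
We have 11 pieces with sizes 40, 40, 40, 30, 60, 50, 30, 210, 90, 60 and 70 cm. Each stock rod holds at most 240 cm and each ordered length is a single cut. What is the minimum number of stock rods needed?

3

Total = 210 + 90 + 70 + 60 + 60 + 50 + 40 + 40 + 40 + 30 + 30 = 720 cm.
Lower bound: ⌈720/240⌉ = 3 stock rods.
A packing using 3 stock rods:
  stock rod 1: 210 + 30 = 240
  stock rod 2: 90 + 70 + 50 + 30 = 240
  stock rod 3: 60 + 60 + 40 + 40 + 40 = 240
This matches the lower bound, so 3 is optimal.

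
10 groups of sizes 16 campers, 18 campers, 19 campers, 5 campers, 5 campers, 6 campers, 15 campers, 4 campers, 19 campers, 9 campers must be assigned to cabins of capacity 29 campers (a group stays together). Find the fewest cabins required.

Total = 19 + 19 + 18 + 16 + 15 + 9 + 6 + 5 + 5 + 4 = 116 campers.
Lower bound: ⌈116/29⌉ = 4 cabins.
Also, 5 groups each exceed 29/2 campers, and no two of those can share a cabin, so at least 5 cabins are needed.
A packing using 5 cabins:
  cabin 1: 19 + 9 = 28
  cabin 2: 19 + 6 + 4 = 29
  cabin 3: 18 + 5 + 5 = 28
  cabin 4: 16 = 16
  cabin 5: 15 = 15
This matches the lower bound, so 5 is optimal.

5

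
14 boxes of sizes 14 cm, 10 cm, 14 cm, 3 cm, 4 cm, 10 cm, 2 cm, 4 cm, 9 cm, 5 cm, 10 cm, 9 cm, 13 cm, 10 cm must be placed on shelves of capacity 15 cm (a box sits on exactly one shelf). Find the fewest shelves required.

Total = 14 + 14 + 13 + 10 + 10 + 10 + 10 + 9 + 9 + 5 + 4 + 4 + 3 + 2 = 117 cm.
Lower bound: ⌈117/15⌉ = 8 shelves.
Also, 9 boxes each exceed 15/2 cm, and no two of those can share a shelf, so at least 9 shelves are needed.
A packing using 9 shelves:
  shelf 1: 14 = 14
  shelf 2: 14 = 14
  shelf 3: 13 + 2 = 15
  shelf 4: 10 + 5 = 15
  shelf 5: 10 + 4 = 14
  shelf 6: 10 + 4 = 14
  shelf 7: 10 + 3 = 13
  shelf 8: 9 = 9
  shelf 9: 9 = 9
This matches the lower bound, so 9 is optimal.

9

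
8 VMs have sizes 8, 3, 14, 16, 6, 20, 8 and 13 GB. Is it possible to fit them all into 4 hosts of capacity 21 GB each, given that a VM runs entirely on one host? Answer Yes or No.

No

Total = 88 GB; ⌈88/21⌉ = 5.
At least 5 hosts are required, but only 4 are allowed.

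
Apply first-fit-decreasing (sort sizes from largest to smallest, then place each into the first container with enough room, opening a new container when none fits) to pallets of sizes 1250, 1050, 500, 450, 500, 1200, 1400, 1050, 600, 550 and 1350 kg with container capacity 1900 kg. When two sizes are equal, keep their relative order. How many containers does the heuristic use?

Sorted descending: 1400, 1350, 1250, 1200, 1050, 1050, 600, 550, 500, 500, 450.
  1400 → container 1 (new)  [load 1400/1900]
  1350 → container 2 (new)  [load 1350/1900]
  1250 → container 3 (new)  [load 1250/1900]
  1200 → container 4 (new)  [load 1200/1900]
  1050 → container 5 (new)  [load 1050/1900]
  1050 → container 6 (new)  [load 1050/1900]
  600 → container 3  [load 1850/1900]
  550 → container 2  [load 1900/1900]
  500 → container 1  [load 1900/1900]
  500 → container 4  [load 1700/1900]
  450 → container 5  [load 1500/1900]
6 containers opened.

6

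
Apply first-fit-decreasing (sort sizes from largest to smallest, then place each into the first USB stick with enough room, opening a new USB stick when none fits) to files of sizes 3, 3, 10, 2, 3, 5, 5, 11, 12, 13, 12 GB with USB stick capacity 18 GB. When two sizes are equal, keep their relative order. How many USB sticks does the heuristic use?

5

Sorted descending: 13, 12, 12, 11, 10, 5, 5, 3, 3, 3, 2.
  13 → USB stick 1 (new)  [load 13/18]
  12 → USB stick 2 (new)  [load 12/18]
  12 → USB stick 3 (new)  [load 12/18]
  11 → USB stick 4 (new)  [load 11/18]
  10 → USB stick 5 (new)  [load 10/18]
  5 → USB stick 1  [load 18/18]
  5 → USB stick 2  [load 17/18]
  3 → USB stick 3  [load 15/18]
  3 → USB stick 3  [load 18/18]
  3 → USB stick 4  [load 14/18]
  2 → USB stick 4  [load 16/18]
5 USB sticks opened.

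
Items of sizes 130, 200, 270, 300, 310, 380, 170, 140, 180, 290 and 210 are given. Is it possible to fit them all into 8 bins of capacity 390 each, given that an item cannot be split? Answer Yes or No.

Yes

A valid assignment using 8 bins:
  bin 1: 380 = 380
  bin 2: 310 = 310
  bin 3: 300 = 300
  bin 4: 290 = 290
  bin 5: 270 = 270
  bin 6: 210 + 180 = 390
  bin 7: 200 + 170 = 370
  bin 8: 140 + 130 = 270
Every load is within 390, so 8 bins suffice.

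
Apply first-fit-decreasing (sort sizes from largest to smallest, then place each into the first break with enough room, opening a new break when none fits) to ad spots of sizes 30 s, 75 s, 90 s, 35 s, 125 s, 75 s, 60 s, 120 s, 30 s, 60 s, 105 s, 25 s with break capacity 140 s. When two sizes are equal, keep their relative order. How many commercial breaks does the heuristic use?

7

Sorted descending: 125, 120, 105, 90, 75, 75, 60, 60, 35, 30, 30, 25.
  125 → break 1 (new)  [load 125/140]
  120 → break 2 (new)  [load 120/140]
  105 → break 3 (new)  [load 105/140]
  90 → break 4 (new)  [load 90/140]
  75 → break 5 (new)  [load 75/140]
  75 → break 6 (new)  [load 75/140]
  60 → break 5  [load 135/140]
  60 → break 6  [load 135/140]
  35 → break 3  [load 140/140]
  30 → break 4  [load 120/140]
  30 → break 7 (new)  [load 30/140]
  25 → break 7  [load 55/140]
7 commercial breaks opened.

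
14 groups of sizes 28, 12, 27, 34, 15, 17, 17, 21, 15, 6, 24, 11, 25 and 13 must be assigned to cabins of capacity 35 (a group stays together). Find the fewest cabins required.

Total = 34 + 28 + 27 + 25 + 24 + 21 + 17 + 17 + 15 + 15 + 13 + 12 + 11 + 6 = 265.
Lower bound: ⌈265/35⌉ = 8 cabins.
A packing using 9 cabins:
  cabin 1: 34 = 34
  cabin 2: 28 + 6 = 34
  cabin 3: 27 = 27
  cabin 4: 25 = 25
  cabin 5: 24 + 11 = 35
  cabin 6: 21 + 13 = 34
  cabin 7: 17 + 17 = 34
  cabin 8: 15 + 15 = 30
  cabin 9: 12 = 12
No arrangement into 8 cabins stays within capacity, so 9 is optimal.

9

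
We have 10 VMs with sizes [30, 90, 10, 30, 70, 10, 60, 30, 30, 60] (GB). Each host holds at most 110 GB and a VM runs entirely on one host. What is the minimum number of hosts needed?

5

Total = 90 + 70 + 60 + 60 + 30 + 30 + 30 + 30 + 10 + 10 = 420 GB.
Lower bound: ⌈420/110⌉ = 4 hosts.
A packing using 5 hosts:
  host 1: 90 + 10 + 10 = 110
  host 2: 70 + 30 = 100
  host 3: 60 + 30 = 90
  host 4: 60 + 30 = 90
  host 5: 30 = 30
No arrangement into 4 hosts stays within capacity, so 5 is optimal.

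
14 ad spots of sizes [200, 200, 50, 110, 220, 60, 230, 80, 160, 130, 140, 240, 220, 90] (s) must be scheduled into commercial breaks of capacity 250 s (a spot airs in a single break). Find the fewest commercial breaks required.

Total = 240 + 230 + 220 + 220 + 200 + 200 + 160 + 140 + 130 + 110 + 90 + 80 + 60 + 50 = 2130 s.
Lower bound: ⌈2130/250⌉ = 9 commercial breaks.
A packing using 10 commercial breaks:
  break 1: 240 = 240
  break 2: 230 = 230
  break 3: 220 = 220
  break 4: 220 = 220
  break 5: 200 + 50 = 250
  break 6: 200 = 200
  break 7: 160 + 90 = 250
  break 8: 140 + 110 = 250
  break 9: 130 + 80 = 210
  break 10: 60 = 60
No arrangement into 9 commercial breaks stays within capacity, so 10 is optimal.

10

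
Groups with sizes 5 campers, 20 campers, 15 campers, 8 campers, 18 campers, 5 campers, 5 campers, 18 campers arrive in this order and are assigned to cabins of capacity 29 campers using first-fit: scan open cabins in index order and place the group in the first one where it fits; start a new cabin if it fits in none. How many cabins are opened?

  5 → cabin 1 (new)  [load 5/29]
  20 → cabin 1  [load 25/29]
  15 → cabin 2 (new)  [load 15/29]
  8 → cabin 2  [load 23/29]
  18 → cabin 3 (new)  [load 18/29]
  5 → cabin 2  [load 28/29]
  5 → cabin 3  [load 23/29]
  18 → cabin 4 (new)  [load 18/29]
4 cabins opened.

4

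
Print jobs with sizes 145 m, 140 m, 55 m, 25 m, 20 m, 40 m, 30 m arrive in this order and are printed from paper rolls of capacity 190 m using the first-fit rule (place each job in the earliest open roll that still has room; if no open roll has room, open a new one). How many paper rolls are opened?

  145 → roll 1 (new)  [load 145/190]
  140 → roll 2 (new)  [load 140/190]
  55 → roll 3 (new)  [load 55/190]
  25 → roll 1  [load 170/190]
  20 → roll 1  [load 190/190]
  40 → roll 2  [load 180/190]
  30 → roll 3  [load 85/190]
3 paper rolls opened.

3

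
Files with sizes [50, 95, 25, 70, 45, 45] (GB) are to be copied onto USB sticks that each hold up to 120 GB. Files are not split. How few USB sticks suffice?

Total = 95 + 70 + 50 + 45 + 45 + 25 = 330 GB.
Lower bound: ⌈330/120⌉ = 3 USB sticks.
A packing using 3 USB sticks:
  USB stick 1: 95 + 25 = 120
  USB stick 2: 70 + 50 = 120
  USB stick 3: 45 + 45 = 90
This matches the lower bound, so 3 is optimal.

3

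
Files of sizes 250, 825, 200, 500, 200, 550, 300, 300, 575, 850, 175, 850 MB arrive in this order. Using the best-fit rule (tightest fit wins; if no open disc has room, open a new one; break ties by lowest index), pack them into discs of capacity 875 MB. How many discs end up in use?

  250 → disc 1 (new)  [load 250/875]
  825 → disc 2 (new)  [load 825/875]
  200 → disc 1  [load 450/875]
  500 → disc 3 (new)  [load 500/875]
  200 → disc 3  [load 700/875]
  550 → disc 4 (new)  [load 550/875]
  300 → disc 4  [load 850/875]
  300 → disc 1  [load 750/875]
  575 → disc 5 (new)  [load 575/875]
  850 → disc 6 (new)  [load 850/875]
  175 → disc 3  [load 875/875]
  850 → disc 7 (new)  [load 850/875]
7 discs opened.

7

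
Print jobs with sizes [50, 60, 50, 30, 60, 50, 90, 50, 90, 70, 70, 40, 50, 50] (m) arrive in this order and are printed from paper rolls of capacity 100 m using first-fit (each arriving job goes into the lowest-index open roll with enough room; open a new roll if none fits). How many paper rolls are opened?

9

  50 → roll 1 (new)  [load 50/100]
  60 → roll 2 (new)  [load 60/100]
  50 → roll 1  [load 100/100]
  30 → roll 2  [load 90/100]
  60 → roll 3 (new)  [load 60/100]
  50 → roll 4 (new)  [load 50/100]
  90 → roll 5 (new)  [load 90/100]
  50 → roll 4  [load 100/100]
  90 → roll 6 (new)  [load 90/100]
  70 → roll 7 (new)  [load 70/100]
  70 → roll 8 (new)  [load 70/100]
  40 → roll 3  [load 100/100]
  50 → roll 9 (new)  [load 50/100]
  50 → roll 9  [load 100/100]
9 paper rolls opened.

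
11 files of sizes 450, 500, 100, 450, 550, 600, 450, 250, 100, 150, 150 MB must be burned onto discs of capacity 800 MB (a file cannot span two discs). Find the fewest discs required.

Total = 600 + 550 + 500 + 450 + 450 + 450 + 250 + 150 + 150 + 100 + 100 = 3750 MB.
Lower bound: ⌈3750/800⌉ = 5 discs.
Also, 6 files each exceed 400 MB, and no two of those can share a disc, so at least 6 discs are needed.
A packing using 6 discs:
  disc 1: 600 + 150 = 750
  disc 2: 550 + 250 = 800
  disc 3: 500 + 150 + 100 = 750
  disc 4: 450 + 100 = 550
  disc 5: 450 = 450
  disc 6: 450 = 450
This matches the lower bound, so 6 is optimal.

6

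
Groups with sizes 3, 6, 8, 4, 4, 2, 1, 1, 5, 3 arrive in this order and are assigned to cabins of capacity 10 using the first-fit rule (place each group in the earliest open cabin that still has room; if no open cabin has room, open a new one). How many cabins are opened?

4

  3 → cabin 1 (new)  [load 3/10]
  6 → cabin 1  [load 9/10]
  8 → cabin 2 (new)  [load 8/10]
  4 → cabin 3 (new)  [load 4/10]
  4 → cabin 3  [load 8/10]
  2 → cabin 2  [load 10/10]
  1 → cabin 1  [load 10/10]
  1 → cabin 3  [load 9/10]
  5 → cabin 4 (new)  [load 5/10]
  3 → cabin 4  [load 8/10]
4 cabins opened.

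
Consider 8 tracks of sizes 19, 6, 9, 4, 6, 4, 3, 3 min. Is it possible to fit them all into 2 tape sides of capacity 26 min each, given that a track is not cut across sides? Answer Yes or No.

No

Total = 54 min; ⌈54/26⌉ = 3.
At least 3 tape sides are required, but only 2 are allowed.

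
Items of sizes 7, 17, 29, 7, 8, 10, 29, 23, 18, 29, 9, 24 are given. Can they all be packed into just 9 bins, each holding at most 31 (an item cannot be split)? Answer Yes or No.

A valid assignment using 8 bins:
  bin 1: 29 = 29
  bin 2: 29 = 29
  bin 3: 29 = 29
  bin 4: 24 + 7 = 31
  bin 5: 23 + 8 = 31
  bin 6: 18 + 10 = 28
  bin 7: 17 + 9 = 26
  bin 8: 7 = 7
That uses only 8 ≤ 9, so 9 bins are enough.

Yes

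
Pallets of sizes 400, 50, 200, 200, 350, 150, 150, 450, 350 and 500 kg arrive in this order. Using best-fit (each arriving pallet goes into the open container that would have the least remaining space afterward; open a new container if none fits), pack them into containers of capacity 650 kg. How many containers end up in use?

  400 → container 1 (new)  [load 400/650]
  50 → container 1  [load 450/650]
  200 → container 1  [load 650/650]
  200 → container 2 (new)  [load 200/650]
  350 → container 2  [load 550/650]
  150 → container 3 (new)  [load 150/650]
  150 → container 3  [load 300/650]
  450 → container 4 (new)  [load 450/650]
  350 → container 3  [load 650/650]
  500 → container 5 (new)  [load 500/650]
5 containers opened.

5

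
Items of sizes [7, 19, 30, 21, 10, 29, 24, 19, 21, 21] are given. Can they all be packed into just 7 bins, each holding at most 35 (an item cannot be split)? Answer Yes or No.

No

Total = 201; ⌈201/35⌉ = 6.
8 items each exceed half the capacity and cannot share a bin, forcing at least 8 bins.
At least 8 bins are required, but only 7 are allowed.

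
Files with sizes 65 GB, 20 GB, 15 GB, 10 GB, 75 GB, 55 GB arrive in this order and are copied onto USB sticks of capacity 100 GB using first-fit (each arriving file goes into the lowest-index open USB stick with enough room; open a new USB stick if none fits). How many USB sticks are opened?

3

  65 → USB stick 1 (new)  [load 65/100]
  20 → USB stick 1  [load 85/100]
  15 → USB stick 1  [load 100/100]
  10 → USB stick 2 (new)  [load 10/100]
  75 → USB stick 2  [load 85/100]
  55 → USB stick 3 (new)  [load 55/100]
3 USB sticks opened.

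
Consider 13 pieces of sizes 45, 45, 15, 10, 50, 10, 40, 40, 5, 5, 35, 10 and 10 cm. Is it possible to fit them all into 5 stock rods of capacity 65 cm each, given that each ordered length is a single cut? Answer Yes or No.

Total = 320 cm; ⌈320/65⌉ = 5.
6 pieces each exceed half the capacity and cannot share a stock rod, forcing at least 6 stock rods.
At least 6 stock rods are required, but only 5 are allowed.

No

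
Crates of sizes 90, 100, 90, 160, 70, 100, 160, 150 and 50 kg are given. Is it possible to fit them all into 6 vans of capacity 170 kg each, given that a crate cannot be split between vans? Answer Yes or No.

No

Total = 970 kg; ⌈970/170⌉ = 6.
7 crates each exceed half the capacity and cannot share a van, forcing at least 7 vans.
At least 7 vans are required, but only 6 are allowed.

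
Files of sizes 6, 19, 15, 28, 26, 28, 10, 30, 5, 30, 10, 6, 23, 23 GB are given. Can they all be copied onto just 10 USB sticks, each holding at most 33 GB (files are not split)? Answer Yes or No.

A valid assignment using 9 USB sticks:
  USB stick 1: 30 = 30
  USB stick 2: 30 = 30
  USB stick 3: 28 + 5 = 33
  USB stick 4: 28 = 28
  USB stick 5: 26 + 6 = 32
  USB stick 6: 23 + 10 = 33
  USB stick 7: 23 + 10 = 33
  USB stick 8: 19 + 6 = 25
  USB stick 9: 15 = 15
That uses only 9 ≤ 10, so 10 USB sticks are enough.

Yes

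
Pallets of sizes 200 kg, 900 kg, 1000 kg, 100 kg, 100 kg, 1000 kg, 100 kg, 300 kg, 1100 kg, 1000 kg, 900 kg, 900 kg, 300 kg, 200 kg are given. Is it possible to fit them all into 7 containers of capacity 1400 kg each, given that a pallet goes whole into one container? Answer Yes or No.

Yes

A valid assignment using 7 containers:
  container 1: 1100 + 300 = 1400
  container 2: 1000 + 300 + 100 = 1400
  container 3: 1000 + 200 + 200 = 1400
  container 4: 1000 + 100 + 100 = 1200
  container 5: 900 = 900
  container 6: 900 = 900
  container 7: 900 = 900
Every load is within 1400 kg, so 7 containers suffice.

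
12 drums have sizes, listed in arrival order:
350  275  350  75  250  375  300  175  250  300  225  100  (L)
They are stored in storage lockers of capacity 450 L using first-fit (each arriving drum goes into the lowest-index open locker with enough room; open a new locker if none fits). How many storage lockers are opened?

  350 → locker 1 (new)  [load 350/450]
  275 → locker 2 (new)  [load 275/450]
  350 → locker 3 (new)  [load 350/450]
  75 → locker 1  [load 425/450]
  250 → locker 4 (new)  [load 250/450]
  375 → locker 5 (new)  [load 375/450]
  300 → locker 6 (new)  [load 300/450]
  175 → locker 2  [load 450/450]
  250 → locker 7 (new)  [load 250/450]
  300 → locker 8 (new)  [load 300/450]
  225 → locker 9 (new)  [load 225/450]
  100 → locker 3  [load 450/450]
9 storage lockers opened.

9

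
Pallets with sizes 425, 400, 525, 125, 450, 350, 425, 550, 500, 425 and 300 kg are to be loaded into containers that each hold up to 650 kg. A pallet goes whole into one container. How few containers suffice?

9

Total = 550 + 525 + 500 + 450 + 425 + 425 + 425 + 400 + 350 + 300 + 125 = 4475 kg.
Lower bound: ⌈4475/650⌉ = 7 containers.
Also, 9 pallets each exceed 325 kg, and no two of those can share a container, so at least 9 containers are needed.
A packing using 9 containers:
  container 1: 550 = 550
  container 2: 525 + 125 = 650
  container 3: 500 = 500
  container 4: 450 = 450
  container 5: 425 = 425
  container 6: 425 = 425
  container 7: 425 = 425
  container 8: 400 = 400
  container 9: 350 + 300 = 650
This matches the lower bound, so 9 is optimal.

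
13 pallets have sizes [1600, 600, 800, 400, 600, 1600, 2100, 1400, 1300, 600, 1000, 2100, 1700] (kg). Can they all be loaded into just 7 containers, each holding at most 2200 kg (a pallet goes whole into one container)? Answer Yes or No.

Total = 15800 kg; ⌈15800/2200⌉ = 8.
At least 8 containers are required, but only 7 are allowed.

No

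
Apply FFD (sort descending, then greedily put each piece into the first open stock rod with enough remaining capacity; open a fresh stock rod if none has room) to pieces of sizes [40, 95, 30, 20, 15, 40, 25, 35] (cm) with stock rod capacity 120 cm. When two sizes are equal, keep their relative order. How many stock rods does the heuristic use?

Sorted descending: 95, 40, 40, 35, 30, 25, 20, 15.
  95 → stock rod 1 (new)  [load 95/120]
  40 → stock rod 2 (new)  [load 40/120]
  40 → stock rod 2  [load 80/120]
  35 → stock rod 2  [load 115/120]
  30 → stock rod 3 (new)  [load 30/120]
  25 → stock rod 1  [load 120/120]
  20 → stock rod 3  [load 50/120]
  15 → stock rod 3  [load 65/120]
3 stock rods opened.

3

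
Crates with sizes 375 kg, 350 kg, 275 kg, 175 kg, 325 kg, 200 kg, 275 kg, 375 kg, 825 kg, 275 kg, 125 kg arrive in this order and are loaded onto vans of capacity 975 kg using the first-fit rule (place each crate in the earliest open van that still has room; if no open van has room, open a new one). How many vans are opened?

  375 → van 1 (new)  [load 375/975]
  350 → van 1  [load 725/975]
  275 → van 2 (new)  [load 275/975]
  175 → van 1  [load 900/975]
  325 → van 2  [load 600/975]
  200 → van 2  [load 800/975]
  275 → van 3 (new)  [load 275/975]
  375 → van 3  [load 650/975]
  825 → van 4 (new)  [load 825/975]
  275 → van 3  [load 925/975]
  125 → van 2  [load 925/975]
4 vans opened.

4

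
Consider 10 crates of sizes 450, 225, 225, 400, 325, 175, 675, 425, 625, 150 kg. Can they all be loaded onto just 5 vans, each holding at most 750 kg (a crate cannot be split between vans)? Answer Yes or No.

Total = 3675 kg; ⌈3675/750⌉ = 5.
The bound of 5 does not rule out 5, but exhaustive search shows no assignment into 5 vans of capacity 750 kg exists — the minimum is 6.

No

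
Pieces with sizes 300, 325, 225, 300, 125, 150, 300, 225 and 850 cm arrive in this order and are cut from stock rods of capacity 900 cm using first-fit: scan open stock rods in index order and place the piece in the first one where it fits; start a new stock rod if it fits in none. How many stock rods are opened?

4

  300 → stock rod 1 (new)  [load 300/900]
  325 → stock rod 1  [load 625/900]
  225 → stock rod 1  [load 850/900]
  300 → stock rod 2 (new)  [load 300/900]
  125 → stock rod 2  [load 425/900]
  150 → stock rod 2  [load 575/900]
  300 → stock rod 2  [load 875/900]
  225 → stock rod 3 (new)  [load 225/900]
  850 → stock rod 4 (new)  [load 850/900]
4 stock rods opened.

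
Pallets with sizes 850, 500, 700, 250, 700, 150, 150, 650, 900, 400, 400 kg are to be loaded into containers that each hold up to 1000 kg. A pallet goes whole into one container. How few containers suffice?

7

Total = 900 + 850 + 700 + 700 + 650 + 500 + 400 + 400 + 250 + 150 + 150 = 5650 kg.
Lower bound: ⌈5650/1000⌉ = 6 containers.
A packing using 7 containers:
  container 1: 900 = 900
  container 2: 850 + 150 = 1000
  container 3: 700 + 250 = 950
  container 4: 700 + 150 = 850
  container 5: 650 = 650
  container 6: 500 + 400 = 900
  container 7: 400 = 400
No arrangement into 6 containers stays within capacity, so 7 is optimal.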